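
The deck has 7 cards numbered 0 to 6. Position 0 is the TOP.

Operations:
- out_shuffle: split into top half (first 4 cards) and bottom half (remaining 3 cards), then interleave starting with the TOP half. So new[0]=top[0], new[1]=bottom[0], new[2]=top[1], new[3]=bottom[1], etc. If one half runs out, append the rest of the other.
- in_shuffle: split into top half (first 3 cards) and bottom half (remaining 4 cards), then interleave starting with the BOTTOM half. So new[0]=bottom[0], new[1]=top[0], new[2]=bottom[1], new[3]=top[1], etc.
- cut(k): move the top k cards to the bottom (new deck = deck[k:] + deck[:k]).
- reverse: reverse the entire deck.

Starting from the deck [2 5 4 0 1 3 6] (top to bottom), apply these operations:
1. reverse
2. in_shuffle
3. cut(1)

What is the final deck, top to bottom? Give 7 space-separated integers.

After op 1 (reverse): [6 3 1 0 4 5 2]
After op 2 (in_shuffle): [0 6 4 3 5 1 2]
After op 3 (cut(1)): [6 4 3 5 1 2 0]

Answer: 6 4 3 5 1 2 0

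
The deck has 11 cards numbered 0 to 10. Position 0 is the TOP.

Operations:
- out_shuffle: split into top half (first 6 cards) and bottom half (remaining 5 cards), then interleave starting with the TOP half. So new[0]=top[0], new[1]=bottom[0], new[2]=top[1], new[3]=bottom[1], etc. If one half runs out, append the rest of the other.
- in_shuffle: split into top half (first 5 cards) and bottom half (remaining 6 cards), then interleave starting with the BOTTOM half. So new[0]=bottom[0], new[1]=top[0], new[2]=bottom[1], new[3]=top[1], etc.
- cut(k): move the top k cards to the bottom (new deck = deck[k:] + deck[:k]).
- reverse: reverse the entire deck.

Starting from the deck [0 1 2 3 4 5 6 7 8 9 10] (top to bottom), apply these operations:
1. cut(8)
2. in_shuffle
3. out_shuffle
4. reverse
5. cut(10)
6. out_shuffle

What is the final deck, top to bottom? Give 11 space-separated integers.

Answer: 2 6 10 3 7 0 4 8 1 5 9

Derivation:
After op 1 (cut(8)): [8 9 10 0 1 2 3 4 5 6 7]
After op 2 (in_shuffle): [2 8 3 9 4 10 5 0 6 1 7]
After op 3 (out_shuffle): [2 5 8 0 3 6 9 1 4 7 10]
After op 4 (reverse): [10 7 4 1 9 6 3 0 8 5 2]
After op 5 (cut(10)): [2 10 7 4 1 9 6 3 0 8 5]
After op 6 (out_shuffle): [2 6 10 3 7 0 4 8 1 5 9]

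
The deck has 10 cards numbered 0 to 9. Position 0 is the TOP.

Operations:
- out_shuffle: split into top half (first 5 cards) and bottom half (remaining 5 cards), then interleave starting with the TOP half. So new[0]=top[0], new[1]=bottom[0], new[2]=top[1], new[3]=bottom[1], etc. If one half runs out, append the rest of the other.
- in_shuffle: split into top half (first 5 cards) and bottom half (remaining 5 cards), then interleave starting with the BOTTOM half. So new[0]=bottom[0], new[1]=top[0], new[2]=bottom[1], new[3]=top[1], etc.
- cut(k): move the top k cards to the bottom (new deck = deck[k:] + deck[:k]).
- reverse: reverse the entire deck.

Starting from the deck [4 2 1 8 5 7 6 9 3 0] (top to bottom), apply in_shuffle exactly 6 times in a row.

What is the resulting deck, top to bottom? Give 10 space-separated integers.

After op 1 (in_shuffle): [7 4 6 2 9 1 3 8 0 5]
After op 2 (in_shuffle): [1 7 3 4 8 6 0 2 5 9]
After op 3 (in_shuffle): [6 1 0 7 2 3 5 4 9 8]
After op 4 (in_shuffle): [3 6 5 1 4 0 9 7 8 2]
After op 5 (in_shuffle): [0 3 9 6 7 5 8 1 2 4]
After op 6 (in_shuffle): [5 0 8 3 1 9 2 6 4 7]

Answer: 5 0 8 3 1 9 2 6 4 7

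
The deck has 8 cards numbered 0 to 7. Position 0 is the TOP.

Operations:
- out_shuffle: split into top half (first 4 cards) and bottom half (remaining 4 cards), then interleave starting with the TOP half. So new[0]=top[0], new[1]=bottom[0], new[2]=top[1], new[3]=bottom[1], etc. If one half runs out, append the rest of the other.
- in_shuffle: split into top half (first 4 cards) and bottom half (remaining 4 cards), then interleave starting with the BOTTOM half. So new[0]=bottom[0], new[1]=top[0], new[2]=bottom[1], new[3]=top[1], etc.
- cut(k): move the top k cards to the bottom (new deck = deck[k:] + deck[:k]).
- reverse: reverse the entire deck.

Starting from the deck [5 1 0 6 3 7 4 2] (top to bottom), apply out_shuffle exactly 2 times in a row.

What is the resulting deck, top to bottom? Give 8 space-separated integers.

After op 1 (out_shuffle): [5 3 1 7 0 4 6 2]
After op 2 (out_shuffle): [5 0 3 4 1 6 7 2]

Answer: 5 0 3 4 1 6 7 2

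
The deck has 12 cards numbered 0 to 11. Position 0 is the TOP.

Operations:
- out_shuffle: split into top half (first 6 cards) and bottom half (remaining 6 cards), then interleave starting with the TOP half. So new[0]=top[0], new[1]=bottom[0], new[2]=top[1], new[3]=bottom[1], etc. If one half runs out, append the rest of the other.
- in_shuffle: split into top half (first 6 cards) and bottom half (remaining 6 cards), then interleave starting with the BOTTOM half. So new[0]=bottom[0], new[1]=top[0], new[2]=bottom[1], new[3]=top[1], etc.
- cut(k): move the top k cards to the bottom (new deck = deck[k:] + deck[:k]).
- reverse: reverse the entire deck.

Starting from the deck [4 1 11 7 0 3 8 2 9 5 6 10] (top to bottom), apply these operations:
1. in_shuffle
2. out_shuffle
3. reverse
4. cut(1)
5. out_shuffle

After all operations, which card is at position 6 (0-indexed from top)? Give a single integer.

Answer: 0

Derivation:
After op 1 (in_shuffle): [8 4 2 1 9 11 5 7 6 0 10 3]
After op 2 (out_shuffle): [8 5 4 7 2 6 1 0 9 10 11 3]
After op 3 (reverse): [3 11 10 9 0 1 6 2 7 4 5 8]
After op 4 (cut(1)): [11 10 9 0 1 6 2 7 4 5 8 3]
After op 5 (out_shuffle): [11 2 10 7 9 4 0 5 1 8 6 3]
Position 6: card 0.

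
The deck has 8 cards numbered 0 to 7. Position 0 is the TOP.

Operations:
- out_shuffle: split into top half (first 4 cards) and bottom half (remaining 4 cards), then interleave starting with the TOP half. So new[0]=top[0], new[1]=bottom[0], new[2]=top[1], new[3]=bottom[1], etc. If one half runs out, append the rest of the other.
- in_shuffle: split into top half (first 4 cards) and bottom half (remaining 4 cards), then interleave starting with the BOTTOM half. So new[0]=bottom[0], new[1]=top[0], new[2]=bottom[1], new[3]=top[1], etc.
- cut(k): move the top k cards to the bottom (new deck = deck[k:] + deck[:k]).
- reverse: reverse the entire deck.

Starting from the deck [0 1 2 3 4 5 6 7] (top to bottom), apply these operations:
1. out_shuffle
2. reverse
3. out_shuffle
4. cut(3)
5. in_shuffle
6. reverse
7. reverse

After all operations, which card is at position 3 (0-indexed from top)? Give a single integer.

Answer: 6

Derivation:
After op 1 (out_shuffle): [0 4 1 5 2 6 3 7]
After op 2 (reverse): [7 3 6 2 5 1 4 0]
After op 3 (out_shuffle): [7 5 3 1 6 4 2 0]
After op 4 (cut(3)): [1 6 4 2 0 7 5 3]
After op 5 (in_shuffle): [0 1 7 6 5 4 3 2]
After op 6 (reverse): [2 3 4 5 6 7 1 0]
After op 7 (reverse): [0 1 7 6 5 4 3 2]
Position 3: card 6.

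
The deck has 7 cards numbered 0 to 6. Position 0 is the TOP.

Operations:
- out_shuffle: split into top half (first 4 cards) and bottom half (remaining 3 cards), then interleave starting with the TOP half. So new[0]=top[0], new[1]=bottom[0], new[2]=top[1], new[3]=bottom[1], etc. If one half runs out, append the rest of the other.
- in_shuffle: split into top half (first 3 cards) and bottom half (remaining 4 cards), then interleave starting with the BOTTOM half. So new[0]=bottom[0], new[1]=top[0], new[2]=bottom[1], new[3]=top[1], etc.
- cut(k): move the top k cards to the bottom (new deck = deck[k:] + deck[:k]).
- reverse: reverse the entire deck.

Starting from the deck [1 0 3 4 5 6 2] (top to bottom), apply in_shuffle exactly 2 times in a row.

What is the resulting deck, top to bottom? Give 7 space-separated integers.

Answer: 0 4 6 1 3 5 2

Derivation:
After op 1 (in_shuffle): [4 1 5 0 6 3 2]
After op 2 (in_shuffle): [0 4 6 1 3 5 2]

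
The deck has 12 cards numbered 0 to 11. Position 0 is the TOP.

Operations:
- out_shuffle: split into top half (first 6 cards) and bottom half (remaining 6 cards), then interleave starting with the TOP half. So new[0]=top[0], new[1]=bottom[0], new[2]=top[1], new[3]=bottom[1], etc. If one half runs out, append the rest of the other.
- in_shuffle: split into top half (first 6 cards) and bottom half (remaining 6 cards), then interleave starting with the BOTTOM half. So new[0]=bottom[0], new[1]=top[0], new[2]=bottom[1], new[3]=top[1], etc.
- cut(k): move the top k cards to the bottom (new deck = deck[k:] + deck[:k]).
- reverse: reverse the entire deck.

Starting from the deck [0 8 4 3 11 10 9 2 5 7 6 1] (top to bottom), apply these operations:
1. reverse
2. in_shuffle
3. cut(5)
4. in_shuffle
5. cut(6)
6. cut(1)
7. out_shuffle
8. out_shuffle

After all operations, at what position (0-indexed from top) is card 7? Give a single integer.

After op 1 (reverse): [1 6 7 5 2 9 10 11 3 4 8 0]
After op 2 (in_shuffle): [10 1 11 6 3 7 4 5 8 2 0 9]
After op 3 (cut(5)): [7 4 5 8 2 0 9 10 1 11 6 3]
After op 4 (in_shuffle): [9 7 10 4 1 5 11 8 6 2 3 0]
After op 5 (cut(6)): [11 8 6 2 3 0 9 7 10 4 1 5]
After op 6 (cut(1)): [8 6 2 3 0 9 7 10 4 1 5 11]
After op 7 (out_shuffle): [8 7 6 10 2 4 3 1 0 5 9 11]
After op 8 (out_shuffle): [8 3 7 1 6 0 10 5 2 9 4 11]
Card 7 is at position 2.

Answer: 2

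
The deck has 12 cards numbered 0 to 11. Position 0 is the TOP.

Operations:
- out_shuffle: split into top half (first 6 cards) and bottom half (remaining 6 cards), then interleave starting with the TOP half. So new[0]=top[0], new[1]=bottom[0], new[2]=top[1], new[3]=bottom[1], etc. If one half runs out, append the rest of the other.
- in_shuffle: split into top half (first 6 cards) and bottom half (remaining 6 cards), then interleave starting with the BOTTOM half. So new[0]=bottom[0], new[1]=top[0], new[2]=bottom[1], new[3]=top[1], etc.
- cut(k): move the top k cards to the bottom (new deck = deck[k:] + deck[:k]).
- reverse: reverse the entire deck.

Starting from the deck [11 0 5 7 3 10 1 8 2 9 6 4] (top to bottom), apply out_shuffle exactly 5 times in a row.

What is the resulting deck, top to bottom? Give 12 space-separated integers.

Answer: 11 6 9 2 8 1 10 3 7 5 0 4

Derivation:
After op 1 (out_shuffle): [11 1 0 8 5 2 7 9 3 6 10 4]
After op 2 (out_shuffle): [11 7 1 9 0 3 8 6 5 10 2 4]
After op 3 (out_shuffle): [11 8 7 6 1 5 9 10 0 2 3 4]
After op 4 (out_shuffle): [11 9 8 10 7 0 6 2 1 3 5 4]
After op 5 (out_shuffle): [11 6 9 2 8 1 10 3 7 5 0 4]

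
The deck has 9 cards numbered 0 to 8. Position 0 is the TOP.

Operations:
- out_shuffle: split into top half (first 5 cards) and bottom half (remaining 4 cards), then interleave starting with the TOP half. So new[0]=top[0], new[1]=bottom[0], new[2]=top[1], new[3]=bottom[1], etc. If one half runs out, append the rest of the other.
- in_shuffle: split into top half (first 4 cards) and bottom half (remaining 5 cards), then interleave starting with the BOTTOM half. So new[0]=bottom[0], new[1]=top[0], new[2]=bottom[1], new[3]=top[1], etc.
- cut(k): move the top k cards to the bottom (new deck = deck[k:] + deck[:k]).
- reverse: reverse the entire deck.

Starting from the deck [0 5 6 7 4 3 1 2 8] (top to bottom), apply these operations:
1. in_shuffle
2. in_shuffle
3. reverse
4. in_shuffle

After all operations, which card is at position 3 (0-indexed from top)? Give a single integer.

Answer: 5

Derivation:
After op 1 (in_shuffle): [4 0 3 5 1 6 2 7 8]
After op 2 (in_shuffle): [1 4 6 0 2 3 7 5 8]
After op 3 (reverse): [8 5 7 3 2 0 6 4 1]
After op 4 (in_shuffle): [2 8 0 5 6 7 4 3 1]
Position 3: card 5.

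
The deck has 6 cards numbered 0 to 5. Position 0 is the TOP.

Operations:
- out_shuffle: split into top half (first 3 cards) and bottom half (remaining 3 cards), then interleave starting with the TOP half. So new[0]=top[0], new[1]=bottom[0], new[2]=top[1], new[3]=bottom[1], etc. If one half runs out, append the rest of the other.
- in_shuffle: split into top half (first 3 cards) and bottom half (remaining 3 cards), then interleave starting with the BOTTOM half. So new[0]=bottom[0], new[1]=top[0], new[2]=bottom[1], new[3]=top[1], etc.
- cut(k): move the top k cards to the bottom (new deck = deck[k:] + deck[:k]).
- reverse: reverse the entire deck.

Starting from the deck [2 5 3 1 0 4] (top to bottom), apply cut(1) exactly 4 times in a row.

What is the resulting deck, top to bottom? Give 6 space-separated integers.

Answer: 0 4 2 5 3 1

Derivation:
After op 1 (cut(1)): [5 3 1 0 4 2]
After op 2 (cut(1)): [3 1 0 4 2 5]
After op 3 (cut(1)): [1 0 4 2 5 3]
After op 4 (cut(1)): [0 4 2 5 3 1]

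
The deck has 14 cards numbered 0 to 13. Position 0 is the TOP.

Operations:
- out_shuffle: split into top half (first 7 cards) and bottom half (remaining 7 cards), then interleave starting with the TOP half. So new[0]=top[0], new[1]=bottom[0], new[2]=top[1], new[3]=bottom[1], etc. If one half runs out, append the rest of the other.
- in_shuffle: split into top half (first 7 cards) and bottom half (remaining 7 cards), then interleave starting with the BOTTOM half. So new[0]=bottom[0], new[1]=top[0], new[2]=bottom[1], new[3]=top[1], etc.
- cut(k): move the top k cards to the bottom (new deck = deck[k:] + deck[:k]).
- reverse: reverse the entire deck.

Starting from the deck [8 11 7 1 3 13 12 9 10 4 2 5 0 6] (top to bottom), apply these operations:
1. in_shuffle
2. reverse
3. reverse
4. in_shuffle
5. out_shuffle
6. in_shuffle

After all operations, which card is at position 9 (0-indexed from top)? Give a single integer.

Answer: 5

Derivation:
After op 1 (in_shuffle): [9 8 10 11 4 7 2 1 5 3 0 13 6 12]
After op 2 (reverse): [12 6 13 0 3 5 1 2 7 4 11 10 8 9]
After op 3 (reverse): [9 8 10 11 4 7 2 1 5 3 0 13 6 12]
After op 4 (in_shuffle): [1 9 5 8 3 10 0 11 13 4 6 7 12 2]
After op 5 (out_shuffle): [1 11 9 13 5 4 8 6 3 7 10 12 0 2]
After op 6 (in_shuffle): [6 1 3 11 7 9 10 13 12 5 0 4 2 8]
Position 9: card 5.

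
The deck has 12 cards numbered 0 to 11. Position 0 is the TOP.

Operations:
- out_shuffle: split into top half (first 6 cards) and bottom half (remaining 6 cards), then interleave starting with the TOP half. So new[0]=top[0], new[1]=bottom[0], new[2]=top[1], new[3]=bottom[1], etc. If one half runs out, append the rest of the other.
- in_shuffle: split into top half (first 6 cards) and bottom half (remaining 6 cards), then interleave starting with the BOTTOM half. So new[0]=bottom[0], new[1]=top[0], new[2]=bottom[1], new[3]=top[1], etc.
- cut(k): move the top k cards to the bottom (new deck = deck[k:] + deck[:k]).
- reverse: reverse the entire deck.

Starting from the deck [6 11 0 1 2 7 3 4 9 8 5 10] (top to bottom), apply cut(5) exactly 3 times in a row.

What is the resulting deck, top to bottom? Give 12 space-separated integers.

After op 1 (cut(5)): [7 3 4 9 8 5 10 6 11 0 1 2]
After op 2 (cut(5)): [5 10 6 11 0 1 2 7 3 4 9 8]
After op 3 (cut(5)): [1 2 7 3 4 9 8 5 10 6 11 0]

Answer: 1 2 7 3 4 9 8 5 10 6 11 0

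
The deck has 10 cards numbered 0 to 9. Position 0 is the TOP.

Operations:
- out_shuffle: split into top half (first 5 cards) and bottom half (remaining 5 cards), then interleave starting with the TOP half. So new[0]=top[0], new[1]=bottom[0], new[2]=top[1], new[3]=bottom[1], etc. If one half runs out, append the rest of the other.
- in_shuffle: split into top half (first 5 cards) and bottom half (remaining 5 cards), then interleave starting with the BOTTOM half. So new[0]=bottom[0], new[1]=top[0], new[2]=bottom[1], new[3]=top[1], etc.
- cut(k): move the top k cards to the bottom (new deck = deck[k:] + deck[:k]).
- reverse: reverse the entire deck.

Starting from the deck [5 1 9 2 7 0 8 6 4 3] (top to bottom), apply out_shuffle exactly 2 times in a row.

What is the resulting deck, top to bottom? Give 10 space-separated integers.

Answer: 5 6 0 2 1 4 8 7 9 3

Derivation:
After op 1 (out_shuffle): [5 0 1 8 9 6 2 4 7 3]
After op 2 (out_shuffle): [5 6 0 2 1 4 8 7 9 3]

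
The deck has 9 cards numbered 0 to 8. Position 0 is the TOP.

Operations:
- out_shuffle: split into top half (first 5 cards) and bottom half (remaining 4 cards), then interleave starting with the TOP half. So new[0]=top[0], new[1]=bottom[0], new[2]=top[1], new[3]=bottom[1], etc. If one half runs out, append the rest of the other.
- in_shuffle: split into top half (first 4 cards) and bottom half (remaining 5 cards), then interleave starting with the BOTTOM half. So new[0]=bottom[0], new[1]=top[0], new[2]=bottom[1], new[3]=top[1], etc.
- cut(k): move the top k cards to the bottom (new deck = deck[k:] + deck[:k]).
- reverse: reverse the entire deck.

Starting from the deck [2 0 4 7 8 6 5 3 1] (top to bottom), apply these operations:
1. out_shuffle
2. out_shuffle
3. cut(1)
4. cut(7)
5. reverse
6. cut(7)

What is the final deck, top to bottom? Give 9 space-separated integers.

Answer: 2 4 8 5 1 0 7 6 3

Derivation:
After op 1 (out_shuffle): [2 6 0 5 4 3 7 1 8]
After op 2 (out_shuffle): [2 3 6 7 0 1 5 8 4]
After op 3 (cut(1)): [3 6 7 0 1 5 8 4 2]
After op 4 (cut(7)): [4 2 3 6 7 0 1 5 8]
After op 5 (reverse): [8 5 1 0 7 6 3 2 4]
After op 6 (cut(7)): [2 4 8 5 1 0 7 6 3]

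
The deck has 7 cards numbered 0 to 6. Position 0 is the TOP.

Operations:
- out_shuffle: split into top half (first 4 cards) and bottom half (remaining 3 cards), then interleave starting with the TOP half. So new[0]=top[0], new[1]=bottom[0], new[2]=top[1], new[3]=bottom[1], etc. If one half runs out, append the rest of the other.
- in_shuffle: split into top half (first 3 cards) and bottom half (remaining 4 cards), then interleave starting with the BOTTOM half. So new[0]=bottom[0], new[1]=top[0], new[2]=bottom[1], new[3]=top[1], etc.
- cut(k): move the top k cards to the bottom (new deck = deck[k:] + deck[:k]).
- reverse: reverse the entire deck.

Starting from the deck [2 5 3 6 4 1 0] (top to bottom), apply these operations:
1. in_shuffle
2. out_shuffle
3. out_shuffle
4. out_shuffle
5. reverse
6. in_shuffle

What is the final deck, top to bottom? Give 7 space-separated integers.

After op 1 (in_shuffle): [6 2 4 5 1 3 0]
After op 2 (out_shuffle): [6 1 2 3 4 0 5]
After op 3 (out_shuffle): [6 4 1 0 2 5 3]
After op 4 (out_shuffle): [6 2 4 5 1 3 0]
After op 5 (reverse): [0 3 1 5 4 2 6]
After op 6 (in_shuffle): [5 0 4 3 2 1 6]

Answer: 5 0 4 3 2 1 6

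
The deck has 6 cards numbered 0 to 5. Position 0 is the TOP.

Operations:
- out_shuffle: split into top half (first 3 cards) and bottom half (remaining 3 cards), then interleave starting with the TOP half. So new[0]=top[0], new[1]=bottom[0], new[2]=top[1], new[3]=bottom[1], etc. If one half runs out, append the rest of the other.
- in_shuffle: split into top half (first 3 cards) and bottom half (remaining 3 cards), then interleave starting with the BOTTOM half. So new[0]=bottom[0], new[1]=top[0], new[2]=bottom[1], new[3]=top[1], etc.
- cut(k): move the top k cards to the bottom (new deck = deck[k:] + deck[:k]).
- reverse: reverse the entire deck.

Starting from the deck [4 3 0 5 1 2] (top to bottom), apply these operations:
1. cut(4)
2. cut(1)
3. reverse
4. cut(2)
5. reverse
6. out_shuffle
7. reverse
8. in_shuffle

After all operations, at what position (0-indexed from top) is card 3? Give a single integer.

After op 1 (cut(4)): [1 2 4 3 0 5]
After op 2 (cut(1)): [2 4 3 0 5 1]
After op 3 (reverse): [1 5 0 3 4 2]
After op 4 (cut(2)): [0 3 4 2 1 5]
After op 5 (reverse): [5 1 2 4 3 0]
After op 6 (out_shuffle): [5 4 1 3 2 0]
After op 7 (reverse): [0 2 3 1 4 5]
After op 8 (in_shuffle): [1 0 4 2 5 3]
Card 3 is at position 5.

Answer: 5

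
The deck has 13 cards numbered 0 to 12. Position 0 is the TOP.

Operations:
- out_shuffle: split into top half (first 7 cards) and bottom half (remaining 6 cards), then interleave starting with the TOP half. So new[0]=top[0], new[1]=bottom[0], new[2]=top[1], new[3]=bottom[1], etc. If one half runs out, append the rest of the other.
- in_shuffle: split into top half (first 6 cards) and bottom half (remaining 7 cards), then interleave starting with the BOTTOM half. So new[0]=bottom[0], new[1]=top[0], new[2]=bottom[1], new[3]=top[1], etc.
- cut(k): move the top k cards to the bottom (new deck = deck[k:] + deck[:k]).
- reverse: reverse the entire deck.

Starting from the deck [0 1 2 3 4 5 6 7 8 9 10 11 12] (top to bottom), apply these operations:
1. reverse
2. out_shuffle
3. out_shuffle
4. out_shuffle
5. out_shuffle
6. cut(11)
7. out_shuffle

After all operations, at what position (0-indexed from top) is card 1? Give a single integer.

After op 1 (reverse): [12 11 10 9 8 7 6 5 4 3 2 1 0]
After op 2 (out_shuffle): [12 5 11 4 10 3 9 2 8 1 7 0 6]
After op 3 (out_shuffle): [12 2 5 8 11 1 4 7 10 0 3 6 9]
After op 4 (out_shuffle): [12 7 2 10 5 0 8 3 11 6 1 9 4]
After op 5 (out_shuffle): [12 3 7 11 2 6 10 1 5 9 0 4 8]
After op 6 (cut(11)): [4 8 12 3 7 11 2 6 10 1 5 9 0]
After op 7 (out_shuffle): [4 6 8 10 12 1 3 5 7 9 11 0 2]
Card 1 is at position 5.

Answer: 5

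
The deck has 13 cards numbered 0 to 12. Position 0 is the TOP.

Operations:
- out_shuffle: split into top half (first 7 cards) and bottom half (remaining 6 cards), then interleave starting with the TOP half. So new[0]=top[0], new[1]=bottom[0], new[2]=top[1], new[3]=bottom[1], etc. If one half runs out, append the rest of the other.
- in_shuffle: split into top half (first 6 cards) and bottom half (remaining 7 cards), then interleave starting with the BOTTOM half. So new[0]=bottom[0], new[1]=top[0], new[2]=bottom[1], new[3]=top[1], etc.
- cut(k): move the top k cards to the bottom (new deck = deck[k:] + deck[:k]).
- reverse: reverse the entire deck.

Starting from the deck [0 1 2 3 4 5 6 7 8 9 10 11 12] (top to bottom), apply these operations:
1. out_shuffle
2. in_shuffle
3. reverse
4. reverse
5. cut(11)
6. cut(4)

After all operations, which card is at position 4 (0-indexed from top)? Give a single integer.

After op 1 (out_shuffle): [0 7 1 8 2 9 3 10 4 11 5 12 6]
After op 2 (in_shuffle): [3 0 10 7 4 1 11 8 5 2 12 9 6]
After op 3 (reverse): [6 9 12 2 5 8 11 1 4 7 10 0 3]
After op 4 (reverse): [3 0 10 7 4 1 11 8 5 2 12 9 6]
After op 5 (cut(11)): [9 6 3 0 10 7 4 1 11 8 5 2 12]
After op 6 (cut(4)): [10 7 4 1 11 8 5 2 12 9 6 3 0]
Position 4: card 11.

Answer: 11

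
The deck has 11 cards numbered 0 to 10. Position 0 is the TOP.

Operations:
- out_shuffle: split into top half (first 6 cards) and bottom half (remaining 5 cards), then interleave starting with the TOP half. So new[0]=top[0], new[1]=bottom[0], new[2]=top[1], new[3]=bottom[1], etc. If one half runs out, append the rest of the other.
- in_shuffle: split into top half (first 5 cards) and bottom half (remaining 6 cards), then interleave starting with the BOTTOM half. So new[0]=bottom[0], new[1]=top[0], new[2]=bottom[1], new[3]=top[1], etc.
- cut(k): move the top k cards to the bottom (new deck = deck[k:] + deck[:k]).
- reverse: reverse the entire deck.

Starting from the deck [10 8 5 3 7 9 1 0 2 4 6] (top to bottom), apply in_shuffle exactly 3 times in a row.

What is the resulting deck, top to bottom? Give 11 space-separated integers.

Answer: 1 5 4 9 8 2 7 10 0 3 6

Derivation:
After op 1 (in_shuffle): [9 10 1 8 0 5 2 3 4 7 6]
After op 2 (in_shuffle): [5 9 2 10 3 1 4 8 7 0 6]
After op 3 (in_shuffle): [1 5 4 9 8 2 7 10 0 3 6]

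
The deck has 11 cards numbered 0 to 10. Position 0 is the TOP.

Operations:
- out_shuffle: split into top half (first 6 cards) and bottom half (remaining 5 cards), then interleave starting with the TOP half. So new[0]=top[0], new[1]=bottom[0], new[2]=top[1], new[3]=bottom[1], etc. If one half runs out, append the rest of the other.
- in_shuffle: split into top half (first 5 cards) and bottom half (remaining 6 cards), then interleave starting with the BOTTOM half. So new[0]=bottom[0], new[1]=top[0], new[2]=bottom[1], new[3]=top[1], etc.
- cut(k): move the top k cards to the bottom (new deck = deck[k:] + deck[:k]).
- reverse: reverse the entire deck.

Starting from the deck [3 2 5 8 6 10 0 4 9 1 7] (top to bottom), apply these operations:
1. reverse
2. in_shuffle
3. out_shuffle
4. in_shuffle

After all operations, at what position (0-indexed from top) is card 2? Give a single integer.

After op 1 (reverse): [7 1 9 4 0 10 6 8 5 2 3]
After op 2 (in_shuffle): [10 7 6 1 8 9 5 4 2 0 3]
After op 3 (out_shuffle): [10 5 7 4 6 2 1 0 8 3 9]
After op 4 (in_shuffle): [2 10 1 5 0 7 8 4 3 6 9]
Card 2 is at position 0.

Answer: 0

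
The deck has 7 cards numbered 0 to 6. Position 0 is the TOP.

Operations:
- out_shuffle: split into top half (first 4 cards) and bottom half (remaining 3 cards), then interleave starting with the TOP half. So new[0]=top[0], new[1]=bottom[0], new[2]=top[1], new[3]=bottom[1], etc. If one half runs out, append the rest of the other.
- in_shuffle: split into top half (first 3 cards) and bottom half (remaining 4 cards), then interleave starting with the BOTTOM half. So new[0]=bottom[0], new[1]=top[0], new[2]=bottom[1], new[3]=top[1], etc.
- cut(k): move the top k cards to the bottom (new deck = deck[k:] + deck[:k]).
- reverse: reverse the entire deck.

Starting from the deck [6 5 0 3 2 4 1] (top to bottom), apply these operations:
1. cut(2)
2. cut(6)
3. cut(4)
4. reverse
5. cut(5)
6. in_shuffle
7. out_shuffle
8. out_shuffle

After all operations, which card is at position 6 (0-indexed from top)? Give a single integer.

After op 1 (cut(2)): [0 3 2 4 1 6 5]
After op 2 (cut(6)): [5 0 3 2 4 1 6]
After op 3 (cut(4)): [4 1 6 5 0 3 2]
After op 4 (reverse): [2 3 0 5 6 1 4]
After op 5 (cut(5)): [1 4 2 3 0 5 6]
After op 6 (in_shuffle): [3 1 0 4 5 2 6]
After op 7 (out_shuffle): [3 5 1 2 0 6 4]
After op 8 (out_shuffle): [3 0 5 6 1 4 2]
Position 6: card 2.

Answer: 2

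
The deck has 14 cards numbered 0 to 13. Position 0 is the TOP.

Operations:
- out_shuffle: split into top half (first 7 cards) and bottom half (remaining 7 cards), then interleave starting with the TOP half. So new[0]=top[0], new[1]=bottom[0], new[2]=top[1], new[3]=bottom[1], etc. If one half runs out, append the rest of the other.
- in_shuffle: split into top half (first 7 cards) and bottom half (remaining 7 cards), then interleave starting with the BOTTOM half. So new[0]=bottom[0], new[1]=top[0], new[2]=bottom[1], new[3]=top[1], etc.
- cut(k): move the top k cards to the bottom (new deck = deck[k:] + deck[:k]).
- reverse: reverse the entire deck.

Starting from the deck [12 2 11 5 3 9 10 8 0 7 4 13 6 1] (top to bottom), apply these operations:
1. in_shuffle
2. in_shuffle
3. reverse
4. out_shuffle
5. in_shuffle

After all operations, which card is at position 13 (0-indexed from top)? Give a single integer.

After op 1 (in_shuffle): [8 12 0 2 7 11 4 5 13 3 6 9 1 10]
After op 2 (in_shuffle): [5 8 13 12 3 0 6 2 9 7 1 11 10 4]
After op 3 (reverse): [4 10 11 1 7 9 2 6 0 3 12 13 8 5]
After op 4 (out_shuffle): [4 6 10 0 11 3 1 12 7 13 9 8 2 5]
After op 5 (in_shuffle): [12 4 7 6 13 10 9 0 8 11 2 3 5 1]
Position 13: card 1.

Answer: 1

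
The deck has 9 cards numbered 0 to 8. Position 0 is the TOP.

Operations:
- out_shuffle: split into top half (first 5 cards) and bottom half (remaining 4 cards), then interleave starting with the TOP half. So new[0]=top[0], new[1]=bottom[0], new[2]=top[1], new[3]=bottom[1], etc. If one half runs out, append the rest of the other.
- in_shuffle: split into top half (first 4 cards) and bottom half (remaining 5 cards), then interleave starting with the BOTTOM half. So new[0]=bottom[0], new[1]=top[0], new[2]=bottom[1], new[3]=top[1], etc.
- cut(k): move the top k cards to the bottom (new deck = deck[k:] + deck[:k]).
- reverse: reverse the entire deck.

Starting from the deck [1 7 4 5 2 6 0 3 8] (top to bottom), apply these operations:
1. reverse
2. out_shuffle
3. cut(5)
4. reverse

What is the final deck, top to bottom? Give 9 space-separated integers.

After op 1 (reverse): [8 3 0 6 2 5 4 7 1]
After op 2 (out_shuffle): [8 5 3 4 0 7 6 1 2]
After op 3 (cut(5)): [7 6 1 2 8 5 3 4 0]
After op 4 (reverse): [0 4 3 5 8 2 1 6 7]

Answer: 0 4 3 5 8 2 1 6 7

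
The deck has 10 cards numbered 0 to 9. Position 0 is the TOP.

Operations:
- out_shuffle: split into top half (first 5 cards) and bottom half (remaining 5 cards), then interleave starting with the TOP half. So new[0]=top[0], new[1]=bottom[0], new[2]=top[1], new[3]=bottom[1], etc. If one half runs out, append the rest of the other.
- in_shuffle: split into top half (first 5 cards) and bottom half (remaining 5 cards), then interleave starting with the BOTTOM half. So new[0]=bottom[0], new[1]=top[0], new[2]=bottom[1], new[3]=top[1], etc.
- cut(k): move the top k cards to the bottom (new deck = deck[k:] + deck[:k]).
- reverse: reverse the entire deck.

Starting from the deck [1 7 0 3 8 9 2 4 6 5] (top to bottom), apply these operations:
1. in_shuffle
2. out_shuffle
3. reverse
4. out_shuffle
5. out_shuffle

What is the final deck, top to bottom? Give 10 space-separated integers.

Answer: 8 1 2 7 4 0 6 3 5 9

Derivation:
After op 1 (in_shuffle): [9 1 2 7 4 0 6 3 5 8]
After op 2 (out_shuffle): [9 0 1 6 2 3 7 5 4 8]
After op 3 (reverse): [8 4 5 7 3 2 6 1 0 9]
After op 4 (out_shuffle): [8 2 4 6 5 1 7 0 3 9]
After op 5 (out_shuffle): [8 1 2 7 4 0 6 3 5 9]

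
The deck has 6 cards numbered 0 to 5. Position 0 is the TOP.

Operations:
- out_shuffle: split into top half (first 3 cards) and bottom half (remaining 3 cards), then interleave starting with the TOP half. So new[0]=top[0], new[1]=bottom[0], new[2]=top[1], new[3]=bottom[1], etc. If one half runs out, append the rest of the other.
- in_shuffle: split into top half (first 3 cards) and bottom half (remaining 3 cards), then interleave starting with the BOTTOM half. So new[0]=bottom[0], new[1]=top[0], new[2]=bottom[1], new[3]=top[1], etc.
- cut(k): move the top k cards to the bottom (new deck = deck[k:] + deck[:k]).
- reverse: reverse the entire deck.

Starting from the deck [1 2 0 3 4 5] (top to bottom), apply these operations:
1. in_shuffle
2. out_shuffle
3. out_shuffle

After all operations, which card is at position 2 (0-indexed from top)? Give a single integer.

Answer: 2

Derivation:
After op 1 (in_shuffle): [3 1 4 2 5 0]
After op 2 (out_shuffle): [3 2 1 5 4 0]
After op 3 (out_shuffle): [3 5 2 4 1 0]
Position 2: card 2.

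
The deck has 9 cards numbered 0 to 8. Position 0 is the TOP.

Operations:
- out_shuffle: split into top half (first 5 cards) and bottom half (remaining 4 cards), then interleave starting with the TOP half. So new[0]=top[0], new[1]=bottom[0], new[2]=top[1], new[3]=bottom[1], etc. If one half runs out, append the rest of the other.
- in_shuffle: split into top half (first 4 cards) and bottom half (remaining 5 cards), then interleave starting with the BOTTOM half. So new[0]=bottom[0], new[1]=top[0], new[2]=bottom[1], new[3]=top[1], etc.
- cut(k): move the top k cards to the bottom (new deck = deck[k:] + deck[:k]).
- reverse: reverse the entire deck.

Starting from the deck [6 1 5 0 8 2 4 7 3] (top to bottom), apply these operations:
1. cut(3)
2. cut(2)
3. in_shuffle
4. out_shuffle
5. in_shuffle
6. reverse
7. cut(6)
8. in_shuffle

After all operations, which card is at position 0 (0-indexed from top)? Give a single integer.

After op 1 (cut(3)): [0 8 2 4 7 3 6 1 5]
After op 2 (cut(2)): [2 4 7 3 6 1 5 0 8]
After op 3 (in_shuffle): [6 2 1 4 5 7 0 3 8]
After op 4 (out_shuffle): [6 7 2 0 1 3 4 8 5]
After op 5 (in_shuffle): [1 6 3 7 4 2 8 0 5]
After op 6 (reverse): [5 0 8 2 4 7 3 6 1]
After op 7 (cut(6)): [3 6 1 5 0 8 2 4 7]
After op 8 (in_shuffle): [0 3 8 6 2 1 4 5 7]
Position 0: card 0.

Answer: 0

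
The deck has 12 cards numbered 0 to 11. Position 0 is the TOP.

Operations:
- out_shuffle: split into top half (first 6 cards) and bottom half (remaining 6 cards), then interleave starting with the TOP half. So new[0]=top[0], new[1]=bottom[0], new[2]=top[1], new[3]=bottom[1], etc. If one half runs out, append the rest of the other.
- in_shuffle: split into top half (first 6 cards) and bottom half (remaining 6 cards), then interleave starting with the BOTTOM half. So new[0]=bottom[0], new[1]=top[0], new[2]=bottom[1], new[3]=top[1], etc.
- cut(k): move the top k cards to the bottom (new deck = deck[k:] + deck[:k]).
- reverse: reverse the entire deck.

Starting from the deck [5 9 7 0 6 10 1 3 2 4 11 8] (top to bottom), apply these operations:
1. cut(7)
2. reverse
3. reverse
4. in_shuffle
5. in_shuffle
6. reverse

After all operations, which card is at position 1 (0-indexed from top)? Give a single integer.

After op 1 (cut(7)): [3 2 4 11 8 5 9 7 0 6 10 1]
After op 2 (reverse): [1 10 6 0 7 9 5 8 11 4 2 3]
After op 3 (reverse): [3 2 4 11 8 5 9 7 0 6 10 1]
After op 4 (in_shuffle): [9 3 7 2 0 4 6 11 10 8 1 5]
After op 5 (in_shuffle): [6 9 11 3 10 7 8 2 1 0 5 4]
After op 6 (reverse): [4 5 0 1 2 8 7 10 3 11 9 6]
Position 1: card 5.

Answer: 5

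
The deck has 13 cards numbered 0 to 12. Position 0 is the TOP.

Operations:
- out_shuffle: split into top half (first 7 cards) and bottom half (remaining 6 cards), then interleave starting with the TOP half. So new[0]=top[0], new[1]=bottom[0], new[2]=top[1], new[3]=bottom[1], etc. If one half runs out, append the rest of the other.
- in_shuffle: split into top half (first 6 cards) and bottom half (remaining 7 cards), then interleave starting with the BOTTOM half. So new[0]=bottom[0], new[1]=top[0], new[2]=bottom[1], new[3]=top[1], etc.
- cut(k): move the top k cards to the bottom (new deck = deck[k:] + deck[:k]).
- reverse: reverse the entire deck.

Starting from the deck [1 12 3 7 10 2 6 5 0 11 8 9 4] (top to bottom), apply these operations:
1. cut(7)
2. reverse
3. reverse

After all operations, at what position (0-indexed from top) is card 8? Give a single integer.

Answer: 3

Derivation:
After op 1 (cut(7)): [5 0 11 8 9 4 1 12 3 7 10 2 6]
After op 2 (reverse): [6 2 10 7 3 12 1 4 9 8 11 0 5]
After op 3 (reverse): [5 0 11 8 9 4 1 12 3 7 10 2 6]
Card 8 is at position 3.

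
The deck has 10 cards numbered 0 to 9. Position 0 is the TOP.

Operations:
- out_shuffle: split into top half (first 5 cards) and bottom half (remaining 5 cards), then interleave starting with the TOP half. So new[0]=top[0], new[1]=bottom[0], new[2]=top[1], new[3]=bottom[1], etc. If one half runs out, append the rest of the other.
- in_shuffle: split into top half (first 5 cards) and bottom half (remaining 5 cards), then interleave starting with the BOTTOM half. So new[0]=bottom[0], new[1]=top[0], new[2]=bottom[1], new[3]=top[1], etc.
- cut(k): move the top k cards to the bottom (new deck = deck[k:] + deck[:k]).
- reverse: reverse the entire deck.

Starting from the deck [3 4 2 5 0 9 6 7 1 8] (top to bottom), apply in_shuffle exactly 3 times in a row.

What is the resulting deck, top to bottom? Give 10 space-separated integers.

After op 1 (in_shuffle): [9 3 6 4 7 2 1 5 8 0]
After op 2 (in_shuffle): [2 9 1 3 5 6 8 4 0 7]
After op 3 (in_shuffle): [6 2 8 9 4 1 0 3 7 5]

Answer: 6 2 8 9 4 1 0 3 7 5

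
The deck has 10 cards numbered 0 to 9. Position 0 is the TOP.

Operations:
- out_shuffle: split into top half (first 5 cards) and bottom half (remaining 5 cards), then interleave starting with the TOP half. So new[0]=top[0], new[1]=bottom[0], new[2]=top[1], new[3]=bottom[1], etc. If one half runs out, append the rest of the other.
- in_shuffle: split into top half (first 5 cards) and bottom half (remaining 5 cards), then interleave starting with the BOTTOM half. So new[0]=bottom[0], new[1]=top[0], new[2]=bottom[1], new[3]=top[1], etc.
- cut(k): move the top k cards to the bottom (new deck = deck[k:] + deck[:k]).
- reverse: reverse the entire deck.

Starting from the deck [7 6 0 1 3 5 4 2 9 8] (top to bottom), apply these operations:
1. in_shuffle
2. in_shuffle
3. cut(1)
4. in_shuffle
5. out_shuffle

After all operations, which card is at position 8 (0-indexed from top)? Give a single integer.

Answer: 3

Derivation:
After op 1 (in_shuffle): [5 7 4 6 2 0 9 1 8 3]
After op 2 (in_shuffle): [0 5 9 7 1 4 8 6 3 2]
After op 3 (cut(1)): [5 9 7 1 4 8 6 3 2 0]
After op 4 (in_shuffle): [8 5 6 9 3 7 2 1 0 4]
After op 5 (out_shuffle): [8 7 5 2 6 1 9 0 3 4]
Position 8: card 3.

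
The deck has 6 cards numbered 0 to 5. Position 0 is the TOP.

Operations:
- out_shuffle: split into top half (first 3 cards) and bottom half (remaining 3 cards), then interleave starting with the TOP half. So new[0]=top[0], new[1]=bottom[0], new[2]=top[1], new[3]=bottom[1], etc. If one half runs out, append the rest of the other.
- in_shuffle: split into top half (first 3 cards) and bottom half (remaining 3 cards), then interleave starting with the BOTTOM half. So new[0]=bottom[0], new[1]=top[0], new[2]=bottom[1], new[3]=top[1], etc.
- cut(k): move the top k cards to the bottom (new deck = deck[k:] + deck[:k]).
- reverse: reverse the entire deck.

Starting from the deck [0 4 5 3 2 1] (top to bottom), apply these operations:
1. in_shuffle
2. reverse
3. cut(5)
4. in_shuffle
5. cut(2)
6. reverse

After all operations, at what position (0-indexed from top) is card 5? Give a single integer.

After op 1 (in_shuffle): [3 0 2 4 1 5]
After op 2 (reverse): [5 1 4 2 0 3]
After op 3 (cut(5)): [3 5 1 4 2 0]
After op 4 (in_shuffle): [4 3 2 5 0 1]
After op 5 (cut(2)): [2 5 0 1 4 3]
After op 6 (reverse): [3 4 1 0 5 2]
Card 5 is at position 4.

Answer: 4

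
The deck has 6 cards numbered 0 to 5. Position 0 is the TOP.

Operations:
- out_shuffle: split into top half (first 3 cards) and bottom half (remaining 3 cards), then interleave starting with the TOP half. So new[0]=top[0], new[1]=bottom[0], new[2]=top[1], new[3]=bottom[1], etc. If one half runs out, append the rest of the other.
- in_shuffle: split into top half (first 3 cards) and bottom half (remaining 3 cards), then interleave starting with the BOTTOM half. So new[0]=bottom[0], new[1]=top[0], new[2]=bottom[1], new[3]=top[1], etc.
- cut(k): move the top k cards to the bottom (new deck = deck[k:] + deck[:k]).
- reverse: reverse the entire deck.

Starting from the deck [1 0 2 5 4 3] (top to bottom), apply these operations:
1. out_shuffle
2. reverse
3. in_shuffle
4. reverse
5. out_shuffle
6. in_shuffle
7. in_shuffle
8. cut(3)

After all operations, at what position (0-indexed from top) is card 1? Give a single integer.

After op 1 (out_shuffle): [1 5 0 4 2 3]
After op 2 (reverse): [3 2 4 0 5 1]
After op 3 (in_shuffle): [0 3 5 2 1 4]
After op 4 (reverse): [4 1 2 5 3 0]
After op 5 (out_shuffle): [4 5 1 3 2 0]
After op 6 (in_shuffle): [3 4 2 5 0 1]
After op 7 (in_shuffle): [5 3 0 4 1 2]
After op 8 (cut(3)): [4 1 2 5 3 0]
Card 1 is at position 1.

Answer: 1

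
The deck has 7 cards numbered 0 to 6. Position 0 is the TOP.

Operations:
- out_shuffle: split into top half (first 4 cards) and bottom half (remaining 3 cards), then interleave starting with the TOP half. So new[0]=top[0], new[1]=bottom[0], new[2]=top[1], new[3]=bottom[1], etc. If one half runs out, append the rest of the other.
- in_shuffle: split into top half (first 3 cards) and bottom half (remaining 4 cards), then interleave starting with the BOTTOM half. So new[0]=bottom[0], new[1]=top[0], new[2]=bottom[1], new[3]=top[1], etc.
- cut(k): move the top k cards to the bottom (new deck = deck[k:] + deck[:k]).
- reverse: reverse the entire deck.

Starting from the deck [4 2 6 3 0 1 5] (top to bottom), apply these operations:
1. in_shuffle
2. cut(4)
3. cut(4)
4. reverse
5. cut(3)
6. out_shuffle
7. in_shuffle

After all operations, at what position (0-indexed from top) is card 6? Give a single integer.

Answer: 4

Derivation:
After op 1 (in_shuffle): [3 4 0 2 1 6 5]
After op 2 (cut(4)): [1 6 5 3 4 0 2]
After op 3 (cut(4)): [4 0 2 1 6 5 3]
After op 4 (reverse): [3 5 6 1 2 0 4]
After op 5 (cut(3)): [1 2 0 4 3 5 6]
After op 6 (out_shuffle): [1 3 2 5 0 6 4]
After op 7 (in_shuffle): [5 1 0 3 6 2 4]
Card 6 is at position 4.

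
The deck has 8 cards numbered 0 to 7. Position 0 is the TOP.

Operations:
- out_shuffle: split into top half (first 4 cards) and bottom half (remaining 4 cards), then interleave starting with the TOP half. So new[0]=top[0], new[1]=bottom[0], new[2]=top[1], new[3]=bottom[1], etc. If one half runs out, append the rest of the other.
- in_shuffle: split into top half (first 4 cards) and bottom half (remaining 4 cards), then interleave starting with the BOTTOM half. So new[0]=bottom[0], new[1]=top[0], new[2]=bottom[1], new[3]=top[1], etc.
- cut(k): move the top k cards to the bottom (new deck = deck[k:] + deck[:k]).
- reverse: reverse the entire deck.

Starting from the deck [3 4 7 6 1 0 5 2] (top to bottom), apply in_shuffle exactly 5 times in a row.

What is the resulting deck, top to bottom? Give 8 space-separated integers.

After op 1 (in_shuffle): [1 3 0 4 5 7 2 6]
After op 2 (in_shuffle): [5 1 7 3 2 0 6 4]
After op 3 (in_shuffle): [2 5 0 1 6 7 4 3]
After op 4 (in_shuffle): [6 2 7 5 4 0 3 1]
After op 5 (in_shuffle): [4 6 0 2 3 7 1 5]

Answer: 4 6 0 2 3 7 1 5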